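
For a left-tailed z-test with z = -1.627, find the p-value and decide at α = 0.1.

p = P(Z < -1.627) = Φ(-1.627) ≈ 0.0519. Since p < 0.1, reject H₀ (significant) at α = 0.1.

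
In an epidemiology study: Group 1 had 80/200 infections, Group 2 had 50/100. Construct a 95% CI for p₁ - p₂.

p̂₁ = 0.4, p̂₂ = 0.5. Difference = -0.1. CI = (-0.219, 0.019)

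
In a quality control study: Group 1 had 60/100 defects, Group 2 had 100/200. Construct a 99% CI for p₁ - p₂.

p̂₁ = 0.6, p̂₂ = 0.5. Difference = 0.1. CI = (-0.056, 0.256)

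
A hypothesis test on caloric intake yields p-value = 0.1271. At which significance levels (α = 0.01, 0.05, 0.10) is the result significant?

p = 0.1271. Not significant at any of the given levels.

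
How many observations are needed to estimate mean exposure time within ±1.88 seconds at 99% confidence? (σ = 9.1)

n = (z*σ/E)² = (2.576×9.1/1.88)² = 155.5 → n = 156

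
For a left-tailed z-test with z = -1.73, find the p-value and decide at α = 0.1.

p = P(Z < -1.73) = Φ(-1.73) ≈ 0.0418. Since p < 0.1, reject H₀ (significant) at α = 0.1.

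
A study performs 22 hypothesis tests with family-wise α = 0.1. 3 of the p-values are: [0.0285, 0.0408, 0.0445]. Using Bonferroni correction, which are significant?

Bonferroni α = 0.1/22 = 0.00455. None of the given p-values are significant.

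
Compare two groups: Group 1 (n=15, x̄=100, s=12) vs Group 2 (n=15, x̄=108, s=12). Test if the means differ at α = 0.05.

Pooled sp = 12.0. t = -1.826, df = 28. Critical t = ±2.048. Fail to reject H₀.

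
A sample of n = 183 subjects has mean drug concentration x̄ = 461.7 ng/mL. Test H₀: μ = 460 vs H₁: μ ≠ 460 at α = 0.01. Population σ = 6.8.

z = (x̄ - μ₀)/(σ/√n) = (461.7 - 460)/(6.8/√183) = 3.382. Critical value: ±2.576. Since |3.382| > 2.576, Reject H₀.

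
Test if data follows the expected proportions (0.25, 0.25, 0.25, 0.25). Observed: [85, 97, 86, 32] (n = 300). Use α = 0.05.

Expected: [75.0, 75.0, 75.0, 75.0]. χ² = 34.053. df = 3, critical = 7.815. Reject H₀.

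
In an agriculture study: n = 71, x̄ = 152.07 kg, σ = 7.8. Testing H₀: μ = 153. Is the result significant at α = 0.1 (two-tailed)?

z = (152.07 - 153)/(7.8/√71) = -1.005. Since |z| ≤ 1.645, not significant at α = 0.1.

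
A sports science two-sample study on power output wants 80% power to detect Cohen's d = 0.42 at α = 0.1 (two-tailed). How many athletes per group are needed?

z_{α/2} = 1.645, z_β = Φ⁻¹(0.8) = 0.842. For small effect (d = 0.42): n per group = 2(z_{α/2} + z_β)²/d² = 2(1.645 + 0.842)²/0.42² = 70.1 → 71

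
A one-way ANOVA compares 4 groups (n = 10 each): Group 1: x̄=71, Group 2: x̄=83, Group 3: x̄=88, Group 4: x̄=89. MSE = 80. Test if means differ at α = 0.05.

Grand mean = 82.75. SS_between = 2047.5, MS_between = 682.5. F = 8.531, F_crit ≈ 2.866. Reject H₀.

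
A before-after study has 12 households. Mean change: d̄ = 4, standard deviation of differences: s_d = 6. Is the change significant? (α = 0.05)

t = d̄/(s_d/√n) = 4/(6/√12) = 2.309. df = 11, critical t = ±2.201. Reject H₀.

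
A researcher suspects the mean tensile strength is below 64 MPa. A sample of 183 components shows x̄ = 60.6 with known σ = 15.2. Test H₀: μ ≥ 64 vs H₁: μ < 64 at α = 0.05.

z = -3.026. Critical value: -1.645. Reject H₀.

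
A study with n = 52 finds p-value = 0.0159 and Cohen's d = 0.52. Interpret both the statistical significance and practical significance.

Statistically significant (p = 0.0159 < 0.05). Cohen's d = 0.52 indicates a medium effect size. Both statistical and practical significance should be considered.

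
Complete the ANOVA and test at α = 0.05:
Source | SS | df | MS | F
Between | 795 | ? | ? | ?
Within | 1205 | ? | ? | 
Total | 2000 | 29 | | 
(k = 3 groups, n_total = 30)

df_between = 2, df_within = 27. MS_between = 397.5, MS_within = 44.63. F = 8.907, F_crit ≈ 3.354. Reject H₀.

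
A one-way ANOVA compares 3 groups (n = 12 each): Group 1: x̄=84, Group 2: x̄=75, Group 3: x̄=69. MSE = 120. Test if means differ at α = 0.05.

Grand mean = 76.0. SS_between = 1368.0, MS_between = 684.0. F = 5.7, F_crit ≈ 3.285. Reject H₀.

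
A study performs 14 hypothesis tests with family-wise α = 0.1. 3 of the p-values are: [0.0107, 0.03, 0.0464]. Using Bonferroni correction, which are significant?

Bonferroni α = 0.1/14 = 0.00714. None of the given p-values are significant.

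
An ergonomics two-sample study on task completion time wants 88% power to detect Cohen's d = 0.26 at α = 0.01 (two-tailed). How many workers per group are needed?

z_{α/2} = 2.576, z_β = Φ⁻¹(0.88) = 1.175. For small effect (d = 0.26): n per group = 2(z_{α/2} + z_β)²/d² = 2(2.576 + 1.175)²/0.26² = 416.3 → 417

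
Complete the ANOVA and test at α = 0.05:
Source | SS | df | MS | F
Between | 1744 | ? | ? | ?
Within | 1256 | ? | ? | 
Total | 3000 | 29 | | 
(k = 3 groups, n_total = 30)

df_between = 2, df_within = 27. MS_between = 872.0, MS_within = 46.52. F = 18.745, F_crit ≈ 3.354. Reject H₀.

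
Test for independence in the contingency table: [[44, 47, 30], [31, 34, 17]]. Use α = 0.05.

χ² = 0.46. df = 2, critical = 5.991. Fail to reject H₀. No evidence of dependence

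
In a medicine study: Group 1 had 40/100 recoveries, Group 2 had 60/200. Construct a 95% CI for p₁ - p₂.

p̂₁ = 0.4, p̂₂ = 0.3. Difference = 0.1. CI = (-0.015, 0.215)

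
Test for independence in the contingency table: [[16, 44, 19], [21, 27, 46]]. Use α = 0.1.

χ² = 14.772. df = 2, critical = 4.605. Reject H₀. Variables are dependent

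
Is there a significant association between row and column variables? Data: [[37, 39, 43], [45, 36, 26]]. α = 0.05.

χ² = 4.464. df = 2, critical = 5.991. Fail to reject H₀. No evidence of dependence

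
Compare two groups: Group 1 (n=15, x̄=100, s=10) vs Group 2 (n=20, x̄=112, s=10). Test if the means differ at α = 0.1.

Pooled sp = 10.0. t = -3.513, df = 33. Critical t = ±1.692. Reject H₀.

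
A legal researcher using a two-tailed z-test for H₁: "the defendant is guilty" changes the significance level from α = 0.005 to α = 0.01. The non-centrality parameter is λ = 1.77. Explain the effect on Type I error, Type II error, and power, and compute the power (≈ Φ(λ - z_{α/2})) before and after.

Increasing α from 0.005 to 0.01:
• Type I error rate increases (α is the Type I rate by definition).
• Critical value moves from z_{α/2} = 2.807 to 2.576, so power = Φ(λ - z_{α/2}) goes from Φ(1.77 - 2.807) = 0.15 to Φ(1.77 - 2.576) = 0.21.
• Type II error rate β = 1 - power therefore decreases (0.85 → 0.79).
Appropriate when false negatives are costly — here, acquitting a guilty person.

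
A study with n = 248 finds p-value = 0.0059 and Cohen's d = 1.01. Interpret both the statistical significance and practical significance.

Statistically significant (p = 0.0059 < 0.05). Cohen's d = 1.01 indicates a large effect size. Both statistical and practical significance should be considered.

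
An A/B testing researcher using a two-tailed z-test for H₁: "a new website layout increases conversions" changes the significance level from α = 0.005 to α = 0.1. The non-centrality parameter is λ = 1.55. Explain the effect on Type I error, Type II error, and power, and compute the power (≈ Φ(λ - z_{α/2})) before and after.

Increasing α from 0.005 to 0.1:
• Type I error rate increases (α is the Type I rate by definition).
• Critical value moves from z_{α/2} = 2.807 to 1.645, so power = Φ(λ - z_{α/2}) goes from Φ(1.55 - 2.807) = 0.104 to Φ(1.55 - 1.645) = 0.462.
• Type II error rate β = 1 - power therefore decreases (0.896 → 0.538).
Appropriate when false negatives are costly — here, discarding a layout that would have improved conversions — lost revenue.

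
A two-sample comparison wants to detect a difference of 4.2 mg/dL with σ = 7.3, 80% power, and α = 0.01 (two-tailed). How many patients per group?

n per group = 2(z_α/2 + z_β)²σ²/d² = 2×(2.576 + 0.84)²×7.3²/4.2² = 70.5 → n = 71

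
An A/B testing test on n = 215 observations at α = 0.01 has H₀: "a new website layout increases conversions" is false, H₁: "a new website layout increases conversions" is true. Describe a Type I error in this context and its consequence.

Type I error: rejecting H₀ when it is true — concluding that a new website layout increases conversions when in fact it is not. Consequence: rolling out a layout that doesn't actually help — wasted engineering effort.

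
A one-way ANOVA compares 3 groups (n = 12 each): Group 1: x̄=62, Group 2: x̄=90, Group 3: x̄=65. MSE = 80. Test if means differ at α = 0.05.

Grand mean = 72.33. SS_between = 5672.0, MS_between = 2836.0. F = 35.45, F_crit ≈ 3.285. Reject H₀.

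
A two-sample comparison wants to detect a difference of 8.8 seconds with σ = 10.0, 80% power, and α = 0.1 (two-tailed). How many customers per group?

n per group = 2(z_α/2 + z_β)²σ²/d² = 2×(1.645 + 0.84)²×10.0²/8.8² = 15.9 → n = 16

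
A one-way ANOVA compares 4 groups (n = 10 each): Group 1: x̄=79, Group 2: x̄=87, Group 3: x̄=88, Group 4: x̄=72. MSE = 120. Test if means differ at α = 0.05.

Grand mean = 81.5. SS_between = 1690.0, MS_between = 563.33. F = 4.694, F_crit ≈ 2.866. Reject H₀.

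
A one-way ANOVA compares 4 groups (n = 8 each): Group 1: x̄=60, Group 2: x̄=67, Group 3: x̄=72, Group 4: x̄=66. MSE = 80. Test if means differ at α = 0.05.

Grand mean = 66.25. SS_between = 582.0, MS_between = 194.0. F = 2.425, F_crit ≈ 2.947. Fail to reject H₀.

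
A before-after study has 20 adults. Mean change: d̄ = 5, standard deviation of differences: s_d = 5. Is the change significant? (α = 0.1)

t = d̄/(s_d/√n) = 5/(5/√20) = 4.472. df = 19, critical t = ±1.729. Reject H₀.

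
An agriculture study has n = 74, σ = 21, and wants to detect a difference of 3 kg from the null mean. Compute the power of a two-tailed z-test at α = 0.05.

SE = σ/√n = 21/√74 = 2.441. Non-centrality λ = d/SE = 3/2.441 = 1.229. Power ≈ Φ(λ - z_{α/2}) = Φ(1.229 - 1.96) = Φ(-0.731) = 0.232.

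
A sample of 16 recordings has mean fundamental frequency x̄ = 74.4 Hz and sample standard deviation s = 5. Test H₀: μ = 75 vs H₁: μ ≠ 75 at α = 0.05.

t = (x̄ - μ₀)/(s/√n) = (74.4 - 75)/(5/√16) = -0.48. df = 15, critical t = ±2.131. Fail to reject H₀.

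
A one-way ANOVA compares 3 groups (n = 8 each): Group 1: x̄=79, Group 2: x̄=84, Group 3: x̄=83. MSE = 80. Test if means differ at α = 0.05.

Grand mean = 82.0. SS_between = 112.0, MS_between = 56.0. F = 0.7, F_crit ≈ 3.467. Fail to reject H₀.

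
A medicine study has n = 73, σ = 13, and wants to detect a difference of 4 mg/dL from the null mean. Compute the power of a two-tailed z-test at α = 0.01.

SE = σ/√n = 13/√73 = 1.522. Non-centrality λ = d/SE = 4/1.522 = 2.629. Power ≈ Φ(λ - z_{α/2}) = Φ(2.629 - 2.576) = Φ(0.053) = 0.521.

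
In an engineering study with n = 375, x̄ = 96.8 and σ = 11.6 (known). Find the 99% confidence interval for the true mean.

CI = x̄ ± z*(σ/√n) = 96.8 ± 2.576(11.6/√375) = 96.8 ± 1.54 = (95.26, 98.34)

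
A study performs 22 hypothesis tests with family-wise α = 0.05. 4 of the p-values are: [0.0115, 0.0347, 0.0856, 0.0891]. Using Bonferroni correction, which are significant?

Bonferroni α = 0.05/22 = 0.00227. None of the given p-values are significant.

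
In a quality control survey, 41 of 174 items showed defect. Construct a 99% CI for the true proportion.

p̂ = 0.236. CI = p̂ ± z*√(p̂(1-p̂)/n) = (0.153, 0.319)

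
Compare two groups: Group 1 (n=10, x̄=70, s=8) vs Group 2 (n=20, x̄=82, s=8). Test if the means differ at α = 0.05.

Pooled sp = 8.0. t = -3.873, df = 28. Critical t = ±2.048. Reject H₀.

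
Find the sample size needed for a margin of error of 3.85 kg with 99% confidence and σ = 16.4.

n = (z*σ/E)² = (2.576×16.4/3.85)² = 120.4 → n = 121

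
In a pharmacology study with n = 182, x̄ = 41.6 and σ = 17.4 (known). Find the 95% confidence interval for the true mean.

CI = x̄ ± z*(σ/√n) = 41.6 ± 1.96(17.4/√182) = 41.6 ± 2.53 = (39.07, 44.13)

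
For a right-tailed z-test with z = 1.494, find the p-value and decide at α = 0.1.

p = P(Z > 1.494) = 1 - Φ(1.494) ≈ 0.0676. Since p < 0.1, reject H₀ (significant) at α = 0.1.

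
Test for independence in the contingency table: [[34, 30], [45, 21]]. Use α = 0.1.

χ² = 3.09. df = 1, critical = 2.706. Reject H₀. Variables are dependent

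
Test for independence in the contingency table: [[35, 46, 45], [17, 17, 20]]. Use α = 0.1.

χ² = 0.471. df = 2, critical = 4.605. Fail to reject H₀. No evidence of dependence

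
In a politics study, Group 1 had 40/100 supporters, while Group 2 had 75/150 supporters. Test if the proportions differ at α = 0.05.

p̂₁ = 0.4, p̂₂ = 0.5, pooled p̂ = 0.46. z = -1.554. Critical: ±1.96. Fail to reject H₀.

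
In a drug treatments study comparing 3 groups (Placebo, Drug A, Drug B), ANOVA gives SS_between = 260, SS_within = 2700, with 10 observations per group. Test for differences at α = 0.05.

df_between = 2, df_within = 27. F = MS_between/MS_within = 130.0/100.0 = 1.3. F_crit ≈ 3.354. Fail to reject H₀.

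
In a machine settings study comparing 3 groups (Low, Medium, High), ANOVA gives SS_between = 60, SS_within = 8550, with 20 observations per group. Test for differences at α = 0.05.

df_between = 2, df_within = 57. F = MS_between/MS_within = 30.0/150.0 = 0.2. F_crit ≈ 3.159. Fail to reject H₀.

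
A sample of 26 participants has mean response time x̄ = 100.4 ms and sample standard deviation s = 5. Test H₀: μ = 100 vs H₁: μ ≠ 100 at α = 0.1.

t = (x̄ - μ₀)/(s/√n) = (100.4 - 100)/(5/√26) = 0.408. df = 25, critical t = ±1.708. Fail to reject H₀.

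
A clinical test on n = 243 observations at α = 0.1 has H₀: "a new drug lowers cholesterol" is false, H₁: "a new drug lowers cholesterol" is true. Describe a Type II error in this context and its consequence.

Type II error: failing to reject H₀ when it is false — concluding that a new drug lowers cholesterol is not supported when in fact it is. Consequence: shelving an effective drug — patients miss out on a treatment that would have helped.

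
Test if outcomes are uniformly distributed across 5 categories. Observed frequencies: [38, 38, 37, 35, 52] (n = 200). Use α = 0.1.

Expected = 40 each. χ² = Σ(O-E)²/E = 4.65. df = 4, critical value = 7.779. Fail to reject H₀.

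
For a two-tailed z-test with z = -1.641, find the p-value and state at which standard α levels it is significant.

p = 2·P(Z > |-1.641|) = 2·(1 - Φ(1.641)) ≈ 0.1008. Not significant at any standard level.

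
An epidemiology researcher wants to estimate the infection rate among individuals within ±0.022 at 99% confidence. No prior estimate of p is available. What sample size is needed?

Conservative approach: use p = 0.5 (maximizes p(1-p) = 0.25). n = z²(0.25)/E² = 2.576²×0.25/0.022² = 3427.6 → n = 3428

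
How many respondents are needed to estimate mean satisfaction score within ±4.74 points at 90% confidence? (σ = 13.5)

n = (z*σ/E)² = (1.645×13.5/4.74)² = 22.0 → n = 22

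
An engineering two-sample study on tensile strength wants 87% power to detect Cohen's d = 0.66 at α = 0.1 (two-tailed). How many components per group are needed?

z_{α/2} = 1.645, z_β = Φ⁻¹(0.87) = 1.126. For medium effect (d = 0.66): n per group = 2(z_{α/2} + z_β)²/d² = 2(1.645 + 1.126)²/0.66² = 35.3 → 36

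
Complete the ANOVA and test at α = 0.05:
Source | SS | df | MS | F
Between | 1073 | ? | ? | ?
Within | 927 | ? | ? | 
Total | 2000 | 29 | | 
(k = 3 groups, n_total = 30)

df_between = 2, df_within = 27. MS_between = 536.5, MS_within = 34.33. F = 15.626, F_crit ≈ 3.354. Reject H₀.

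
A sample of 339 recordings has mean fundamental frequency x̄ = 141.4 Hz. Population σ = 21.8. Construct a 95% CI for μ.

CI = x̄ ± z*(σ/√n) = 141.4 ± 1.96(21.8/√339) = 141.4 ± 2.32 = (139.08, 143.72)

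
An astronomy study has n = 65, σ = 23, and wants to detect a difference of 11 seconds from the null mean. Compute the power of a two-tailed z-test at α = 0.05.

SE = σ/√n = 23/√65 = 2.853. Non-centrality λ = d/SE = 11/2.853 = 3.856. Power ≈ Φ(λ - z_{α/2}) = Φ(3.856 - 1.96) = Φ(1.896) = 0.971.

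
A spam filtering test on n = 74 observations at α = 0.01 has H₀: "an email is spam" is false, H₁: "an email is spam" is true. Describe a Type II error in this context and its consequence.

Type II error: failing to reject H₀ when it is false — concluding that an email is spam is not supported when in fact it is. Consequence: a spam email lands in the inbox.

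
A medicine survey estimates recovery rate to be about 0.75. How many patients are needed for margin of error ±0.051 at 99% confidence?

n = z²p(1-p)/E² = 2.576²×0.75×0.25/0.051² = 478.4 → n = 479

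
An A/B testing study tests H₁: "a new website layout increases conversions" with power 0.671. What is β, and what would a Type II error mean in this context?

β = 1 - power = 1 - 0.671 = 0.329. A Type II error is failing to reject H₀ when H₀ is false (false negative) — here, failing to conclude that a new website layout increases conversions when in fact it is true. Consequence: discarding a layout that would have improved conversions — lost revenue.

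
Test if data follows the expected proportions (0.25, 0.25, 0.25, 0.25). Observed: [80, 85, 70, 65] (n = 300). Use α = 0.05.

Expected: [75.0, 75.0, 75.0, 75.0]. χ² = 3.333. df = 3, critical = 7.815. Fail to reject H₀.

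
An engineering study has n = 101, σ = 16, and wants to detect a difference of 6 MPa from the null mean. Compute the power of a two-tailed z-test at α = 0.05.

SE = σ/√n = 16/√101 = 1.592. Non-centrality λ = d/SE = 6/1.592 = 3.769. Power ≈ Φ(λ - z_{α/2}) = Φ(3.769 - 1.96) = Φ(1.809) = 0.965.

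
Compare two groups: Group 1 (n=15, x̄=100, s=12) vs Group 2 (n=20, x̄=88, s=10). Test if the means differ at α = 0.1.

Pooled sp = 10.89. t = 3.225, df = 33. Critical t = ±1.692. Reject H₀.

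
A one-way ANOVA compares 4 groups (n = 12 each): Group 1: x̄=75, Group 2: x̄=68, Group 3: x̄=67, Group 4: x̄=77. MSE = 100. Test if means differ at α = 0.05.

Grand mean = 71.75. SS_between = 897.0, MS_between = 299.0. F = 2.99, F_crit ≈ 2.816. Reject H₀.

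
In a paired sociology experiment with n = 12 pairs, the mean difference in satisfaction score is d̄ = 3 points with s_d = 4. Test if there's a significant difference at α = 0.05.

t = d̄/(s_d/√n) = 3/(4/√12) = 2.598. df = 11, critical t = ±2.201. Reject H₀.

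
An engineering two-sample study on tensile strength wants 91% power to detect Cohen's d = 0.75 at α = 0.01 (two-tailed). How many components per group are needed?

z_{α/2} = 2.576, z_β = Φ⁻¹(0.91) = 1.341. For medium effect (d = 0.75): n per group = 2(z_{α/2} + z_β)²/d² = 2(2.576 + 1.341)²/0.75² = 54.6 → 55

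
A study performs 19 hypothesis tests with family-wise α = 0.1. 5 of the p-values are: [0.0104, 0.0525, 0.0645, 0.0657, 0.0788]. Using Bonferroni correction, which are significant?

Bonferroni α = 0.1/19 = 0.00526. None of the given p-values are significant.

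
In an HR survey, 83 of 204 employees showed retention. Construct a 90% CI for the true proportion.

p̂ = 0.407. CI = p̂ ± z*√(p̂(1-p̂)/n) = (0.35, 0.463)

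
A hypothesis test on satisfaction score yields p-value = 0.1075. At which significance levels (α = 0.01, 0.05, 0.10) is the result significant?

p = 0.1075. Not significant at any of the given levels.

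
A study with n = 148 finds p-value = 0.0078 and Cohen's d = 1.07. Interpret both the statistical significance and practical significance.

Statistically significant (p = 0.0078 < 0.05). Cohen's d = 1.07 indicates a large effect size. Both statistical and practical significance should be considered.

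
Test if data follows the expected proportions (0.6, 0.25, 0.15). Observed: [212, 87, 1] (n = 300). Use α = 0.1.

Expected: [180.0, 75.0, 45.0]. χ² = 50.631. df = 2, critical = 4.605. Reject H₀.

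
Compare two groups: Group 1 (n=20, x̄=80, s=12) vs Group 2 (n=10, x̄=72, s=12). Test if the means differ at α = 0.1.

Pooled sp = 12.0. t = 1.721, df = 28. Critical t = ±1.701. Reject H₀.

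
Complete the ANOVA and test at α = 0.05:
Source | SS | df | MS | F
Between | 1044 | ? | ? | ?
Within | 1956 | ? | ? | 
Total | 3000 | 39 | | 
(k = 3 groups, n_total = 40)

df_between = 2, df_within = 37. MS_between = 522.0, MS_within = 52.86. F = 9.874, F_crit ≈ 3.252. Reject H₀.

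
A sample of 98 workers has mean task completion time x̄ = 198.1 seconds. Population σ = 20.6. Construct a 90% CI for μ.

CI = x̄ ± z*(σ/√n) = 198.1 ± 1.645(20.6/√98) = 198.1 ± 3.42 = (194.68, 201.52)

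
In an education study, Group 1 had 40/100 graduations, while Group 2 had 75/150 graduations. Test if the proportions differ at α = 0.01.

p̂₁ = 0.4, p̂₂ = 0.5, pooled p̂ = 0.46. z = -1.554. Critical: ±2.576. Fail to reject H₀.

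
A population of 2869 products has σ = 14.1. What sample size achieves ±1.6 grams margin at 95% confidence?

Without FPC: n₀ = (1.96×14.1/1.6)² = 298.339. With FPC: n = n₀N/(n₀+N-1) = 270.3 → n = 271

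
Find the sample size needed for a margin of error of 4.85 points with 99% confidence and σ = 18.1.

n = (z*σ/E)² = (2.576×18.1/4.85)² = 92.4 → n = 93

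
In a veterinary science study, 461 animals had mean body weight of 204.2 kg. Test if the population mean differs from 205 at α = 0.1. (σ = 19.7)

z = (x̄ - μ₀)/(σ/√n) = (204.2 - 205)/(19.7/√461) = -0.872. Critical value: ±1.645. Since |-0.872| ≤ 1.645, Fail to reject H₀.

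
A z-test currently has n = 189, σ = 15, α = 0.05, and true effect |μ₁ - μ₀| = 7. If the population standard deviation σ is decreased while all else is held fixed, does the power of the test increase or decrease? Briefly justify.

Power increases: a smaller σ shrinks the standard error σ/√n, moving the sampling distribution under H₁ further from the critical value.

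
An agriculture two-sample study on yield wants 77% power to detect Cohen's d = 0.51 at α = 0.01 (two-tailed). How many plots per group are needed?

z_{α/2} = 2.576, z_β = Φ⁻¹(0.77) = 0.739. For medium effect (d = 0.51): n per group = 2(z_{α/2} + z_β)²/d² = 2(2.576 + 0.739)²/0.51² = 84.5 → 85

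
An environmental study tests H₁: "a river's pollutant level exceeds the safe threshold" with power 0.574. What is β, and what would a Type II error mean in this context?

β = 1 - power = 1 - 0.574 = 0.426. A Type II error is failing to reject H₀ when H₀ is false (false negative) — here, failing to conclude that a river's pollutant level exceeds the safe threshold when in fact it is true. Consequence: allowing unsafe pollution to continue.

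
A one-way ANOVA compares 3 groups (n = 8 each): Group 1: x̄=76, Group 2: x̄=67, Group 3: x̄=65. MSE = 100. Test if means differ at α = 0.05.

Grand mean = 69.33. SS_between = 549.33, MS_between = 274.67. F = 2.747, F_crit ≈ 3.467. Fail to reject H₀.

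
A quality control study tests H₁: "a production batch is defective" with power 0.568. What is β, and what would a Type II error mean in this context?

β = 1 - power = 1 - 0.568 = 0.432. A Type II error is failing to reject H₀ when H₀ is false (false negative) — here, failing to conclude that a production batch is defective when in fact it is true. Consequence: shipping a defective batch — faulty products reach customers.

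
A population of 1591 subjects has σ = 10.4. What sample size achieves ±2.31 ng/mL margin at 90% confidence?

Without FPC: n₀ = (1.645×10.4/2.31)² = 54.85. With FPC: n = n₀N/(n₀+N-1) = 53.1 → n = 54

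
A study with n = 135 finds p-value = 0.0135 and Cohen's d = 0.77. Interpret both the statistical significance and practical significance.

Statistically significant (p = 0.0135 < 0.05). Cohen's d = 0.77 indicates a medium effect size. Both statistical and practical significance should be considered.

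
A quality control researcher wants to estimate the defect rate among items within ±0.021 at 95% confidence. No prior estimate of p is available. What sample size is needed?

Conservative approach: use p = 0.5 (maximizes p(1-p) = 0.25). n = z²(0.25)/E² = 1.96²×0.25/0.021² = 2177.8 → n = 2178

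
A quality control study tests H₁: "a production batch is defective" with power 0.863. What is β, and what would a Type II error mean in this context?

β = 1 - power = 1 - 0.863 = 0.137. A Type II error is failing to reject H₀ when H₀ is false (false negative) — here, failing to conclude that a production batch is defective when in fact it is true. Consequence: shipping a defective batch — faulty products reach customers.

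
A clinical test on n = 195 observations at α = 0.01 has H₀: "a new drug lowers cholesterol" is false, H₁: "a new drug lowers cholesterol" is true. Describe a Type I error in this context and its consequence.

Type I error: rejecting H₀ when it is true — concluding that a new drug lowers cholesterol when in fact it is not. Consequence: approving an ineffective drug — patients take a useless medication and may skip effective alternatives.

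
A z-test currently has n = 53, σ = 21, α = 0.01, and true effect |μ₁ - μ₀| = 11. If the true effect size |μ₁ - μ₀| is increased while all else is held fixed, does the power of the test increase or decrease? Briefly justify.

Power increases: a larger true effect increases the non-centrality λ = |μ₁ - μ₀|/(σ/√n).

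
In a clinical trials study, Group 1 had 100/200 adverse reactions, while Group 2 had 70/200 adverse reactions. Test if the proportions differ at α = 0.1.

p̂₁ = 0.5, p̂₂ = 0.35, pooled p̂ = 0.425. z = 3.034. Critical: ±1.645. Reject H₀.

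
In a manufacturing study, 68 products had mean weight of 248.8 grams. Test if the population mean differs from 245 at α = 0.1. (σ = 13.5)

z = (x̄ - μ₀)/(σ/√n) = (248.8 - 245)/(13.5/√68) = 2.321. Critical value: ±1.645. Since |2.321| > 1.645, Reject H₀.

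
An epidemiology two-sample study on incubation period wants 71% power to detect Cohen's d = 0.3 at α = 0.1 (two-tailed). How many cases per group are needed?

z_{α/2} = 1.645, z_β = Φ⁻¹(0.71) = 0.553. For small effect (d = 0.3): n per group = 2(z_{α/2} + z_β)²/d² = 2(1.645 + 0.553)²/0.3² = 107.4 → 108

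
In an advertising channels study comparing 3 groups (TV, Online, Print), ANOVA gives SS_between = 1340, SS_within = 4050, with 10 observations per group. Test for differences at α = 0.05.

df_between = 2, df_within = 27. F = MS_between/MS_within = 670.0/150.0 = 4.467. F_crit ≈ 3.354. Reject H₀. At least one mean differs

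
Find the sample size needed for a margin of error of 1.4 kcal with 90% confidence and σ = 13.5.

n = (z*σ/E)² = (1.645×13.5/1.4)² = 251.6 → n = 252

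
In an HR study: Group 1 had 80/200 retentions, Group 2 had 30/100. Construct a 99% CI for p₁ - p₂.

p̂₁ = 0.4, p̂₂ = 0.3. Difference = 0.1. CI = (-0.048, 0.248)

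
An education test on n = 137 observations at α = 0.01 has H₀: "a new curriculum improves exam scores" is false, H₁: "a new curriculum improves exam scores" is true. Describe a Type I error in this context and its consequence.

Type I error: rejecting H₀ when it is true — concluding that a new curriculum improves exam scores when in fact it is not. Consequence: adopting a curriculum that gives no real benefit — disruption for nothing.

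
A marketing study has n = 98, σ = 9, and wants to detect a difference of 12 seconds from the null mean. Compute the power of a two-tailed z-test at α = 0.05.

SE = σ/√n = 9/√98 = 0.909. Non-centrality λ = d/SE = 12/0.909 = 13.199. Power ≈ Φ(λ - z_{α/2}) = Φ(13.199 - 1.96) = Φ(11.239) = 1.0.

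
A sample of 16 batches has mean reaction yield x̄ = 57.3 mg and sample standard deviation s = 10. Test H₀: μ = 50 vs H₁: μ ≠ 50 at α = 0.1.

t = (x̄ - μ₀)/(s/√n) = (57.3 - 50)/(10/√16) = 2.92. df = 15, critical t = ±1.753. Reject H₀.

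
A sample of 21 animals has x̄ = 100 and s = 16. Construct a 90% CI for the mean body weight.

CI = x̄ ± t*(s/√n) = 100 ± 1.725(16/√21) = (93.98, 106.02)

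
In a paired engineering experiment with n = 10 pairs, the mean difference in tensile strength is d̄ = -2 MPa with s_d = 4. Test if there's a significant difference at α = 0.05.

t = d̄/(s_d/√n) = -2/(4/√10) = -1.581. df = 9, critical t = ±2.262. Fail to reject H₀.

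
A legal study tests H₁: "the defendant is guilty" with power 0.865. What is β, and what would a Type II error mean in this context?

β = 1 - power = 1 - 0.865 = 0.135. A Type II error is failing to reject H₀ when H₀ is false (false negative) — here, failing to conclude that the defendant is guilty when in fact it is true. Consequence: acquitting a guilty person.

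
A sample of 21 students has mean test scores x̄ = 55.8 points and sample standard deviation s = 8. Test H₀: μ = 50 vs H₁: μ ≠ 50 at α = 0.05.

t = (x̄ - μ₀)/(s/√n) = (55.8 - 50)/(8/√21) = 3.322. df = 20, critical t = ±2.086. Reject H₀.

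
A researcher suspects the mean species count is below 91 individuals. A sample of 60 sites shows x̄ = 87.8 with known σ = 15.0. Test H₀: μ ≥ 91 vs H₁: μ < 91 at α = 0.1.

z = -1.652. Critical value: -1.28. Reject H₀.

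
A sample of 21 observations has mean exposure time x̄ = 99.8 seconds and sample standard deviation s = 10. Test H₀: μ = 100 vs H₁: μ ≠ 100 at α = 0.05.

t = (x̄ - μ₀)/(s/√n) = (99.8 - 100)/(10/√21) = -0.092. df = 20, critical t = ±2.086. Fail to reject H₀.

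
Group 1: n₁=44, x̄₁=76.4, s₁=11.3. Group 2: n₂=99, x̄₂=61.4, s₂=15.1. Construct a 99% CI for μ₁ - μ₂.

Difference = 15.0. SE = √(11.3²/44 + 15.1²/99) = 2.281. CI = (9.12, 20.88)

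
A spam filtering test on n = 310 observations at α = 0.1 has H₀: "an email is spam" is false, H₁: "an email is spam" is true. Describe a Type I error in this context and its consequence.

Type I error: rejecting H₀ when it is true — concluding that an email is spam when in fact it is not. Consequence: a legitimate email is sent to the spam folder and the user misses it.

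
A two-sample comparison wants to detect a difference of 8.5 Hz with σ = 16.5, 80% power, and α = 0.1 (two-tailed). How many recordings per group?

n per group = 2(z_α/2 + z_β)²σ²/d² = 2×(1.645 + 0.84)²×16.5²/8.5² = 46.5 → n = 47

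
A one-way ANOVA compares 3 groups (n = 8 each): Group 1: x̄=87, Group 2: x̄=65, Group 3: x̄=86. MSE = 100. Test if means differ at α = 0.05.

Grand mean = 79.33. SS_between = 2469.33, MS_between = 1234.67. F = 12.347, F_crit ≈ 3.467. Reject H₀.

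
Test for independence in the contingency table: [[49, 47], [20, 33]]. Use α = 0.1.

χ² = 2.432. df = 1, critical = 2.706. Fail to reject H₀. No evidence of dependence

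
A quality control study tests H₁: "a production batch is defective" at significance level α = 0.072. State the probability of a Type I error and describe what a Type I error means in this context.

P(Type I error) = α = 0.072. A Type I error is rejecting H₀ when H₀ is actually true (false positive) — here, concluding that a production batch is defective when in fact this is not the case. Consequence: scrapping a good batch — wasted material and cost for no reason.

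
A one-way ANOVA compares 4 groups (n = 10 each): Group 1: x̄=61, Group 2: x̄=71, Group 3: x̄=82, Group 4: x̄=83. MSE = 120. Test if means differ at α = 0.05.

Grand mean = 74.25. SS_between = 3227.5, MS_between = 1075.83. F = 8.965, F_crit ≈ 2.866. Reject H₀.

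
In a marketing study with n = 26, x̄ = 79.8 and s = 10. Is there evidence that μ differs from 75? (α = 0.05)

t = (x̄ - μ₀)/(s/√n) = (79.8 - 75)/(10/√26) = 2.448. df = 25, critical t = ±2.06. Reject H₀.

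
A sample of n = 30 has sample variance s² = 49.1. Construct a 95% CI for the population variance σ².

df = 29. χ²_{0.025} = 45.722, χ²_{0.975} = 16.047. CI for σ² = ((n-1)s²/χ²_{α/2}, (n-1)s²/χ²_{1-α/2}) = (29·49.1/45.722, 29·49.1/16.047) = (31.14, 88.73)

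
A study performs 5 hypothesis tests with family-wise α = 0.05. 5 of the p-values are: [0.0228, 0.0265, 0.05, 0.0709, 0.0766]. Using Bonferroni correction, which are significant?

Bonferroni α = 0.05/5 = 0.01. None of the given p-values are significant.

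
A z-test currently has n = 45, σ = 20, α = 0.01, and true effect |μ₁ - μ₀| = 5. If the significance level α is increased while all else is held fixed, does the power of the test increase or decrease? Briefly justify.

Power increases: a larger α lowers the critical value, so more of the H₁ sampling distribution falls in the rejection region.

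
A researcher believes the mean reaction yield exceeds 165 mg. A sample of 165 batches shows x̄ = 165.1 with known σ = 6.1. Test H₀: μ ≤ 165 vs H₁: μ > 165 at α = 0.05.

z = 0.211. Critical value: 1.645. Fail to reject H₀.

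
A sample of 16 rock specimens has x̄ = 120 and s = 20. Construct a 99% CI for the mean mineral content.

CI = x̄ ± t*(s/√n) = 120 ± 2.947(20/√16) = (105.27, 134.74)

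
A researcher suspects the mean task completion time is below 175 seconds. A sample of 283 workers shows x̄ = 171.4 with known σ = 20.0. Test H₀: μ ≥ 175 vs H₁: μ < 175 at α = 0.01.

z = -3.028. Critical value: -2.33. Reject H₀.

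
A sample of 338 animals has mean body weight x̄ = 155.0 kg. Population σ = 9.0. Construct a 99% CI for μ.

CI = x̄ ± z*(σ/√n) = 155.0 ± 2.576(9.0/√338) = 155.0 ± 1.26 = (153.74, 156.26)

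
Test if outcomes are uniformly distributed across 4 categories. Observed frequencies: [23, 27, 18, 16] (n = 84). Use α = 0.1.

Expected = 21 each. χ² = Σ(O-E)²/E = 3.524. df = 3, critical value = 6.251. Fail to reject H₀.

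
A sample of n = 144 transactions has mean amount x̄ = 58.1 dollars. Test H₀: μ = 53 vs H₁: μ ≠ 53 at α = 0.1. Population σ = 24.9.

z = (x̄ - μ₀)/(σ/√n) = (58.1 - 53)/(24.9/√144) = 2.458. Critical value: ±1.645. Since |2.458| > 1.645, Reject H₀.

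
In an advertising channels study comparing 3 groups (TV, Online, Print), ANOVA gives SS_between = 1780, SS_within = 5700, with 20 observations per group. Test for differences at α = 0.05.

df_between = 2, df_within = 57. F = MS_between/MS_within = 890.0/100.0 = 8.9. F_crit ≈ 3.159. Reject H₀. At least one mean differs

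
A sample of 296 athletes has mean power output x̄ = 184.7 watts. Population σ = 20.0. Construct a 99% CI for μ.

CI = x̄ ± z*(σ/√n) = 184.7 ± 2.576(20.0/√296) = 184.7 ± 2.99 = (181.71, 187.69)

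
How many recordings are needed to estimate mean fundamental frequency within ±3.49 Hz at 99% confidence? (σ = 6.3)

n = (z*σ/E)² = (2.576×6.3/3.49)² = 21.6 → n = 22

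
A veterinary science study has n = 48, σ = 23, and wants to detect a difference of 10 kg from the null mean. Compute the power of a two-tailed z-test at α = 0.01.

SE = σ/√n = 23/√48 = 3.32. Non-centrality λ = d/SE = 10/3.32 = 3.012. Power ≈ Φ(λ - z_{α/2}) = Φ(3.012 - 2.576) = Φ(0.436) = 0.669.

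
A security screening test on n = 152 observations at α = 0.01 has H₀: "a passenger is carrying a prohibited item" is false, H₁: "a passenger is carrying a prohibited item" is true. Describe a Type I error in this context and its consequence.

Type I error: rejecting H₀ when it is true — concluding that a passenger is carrying a prohibited item when in fact it is not. Consequence: detaining an innocent passenger — delay and inconvenience.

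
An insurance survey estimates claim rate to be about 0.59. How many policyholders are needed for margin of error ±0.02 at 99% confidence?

n = z²p(1-p)/E² = 2.576²×0.59×0.41/0.02² = 4013.0 → n = 4013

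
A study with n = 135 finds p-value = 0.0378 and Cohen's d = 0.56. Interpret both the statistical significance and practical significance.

Statistically significant (p = 0.0378 < 0.05). Cohen's d = 0.56 indicates a medium effect size. Both statistical and practical significance should be considered.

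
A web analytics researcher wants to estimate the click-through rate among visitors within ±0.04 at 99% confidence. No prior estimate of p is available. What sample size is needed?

Conservative approach: use p = 0.5 (maximizes p(1-p) = 0.25). n = z²(0.25)/E² = 2.576²×0.25/0.04² = 1036.8 → n = 1037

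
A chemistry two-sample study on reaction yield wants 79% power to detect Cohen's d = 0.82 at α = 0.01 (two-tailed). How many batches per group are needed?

z_{α/2} = 2.576, z_β = Φ⁻¹(0.79) = 0.806. For large effect (d = 0.82): n per group = 2(z_{α/2} + z_β)²/d² = 2(2.576 + 0.806)²/0.82² = 34.02 → 35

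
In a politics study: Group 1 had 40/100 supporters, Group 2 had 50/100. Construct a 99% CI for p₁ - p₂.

p̂₁ = 0.4, p̂₂ = 0.5. Difference = -0.1. CI = (-0.28, 0.08)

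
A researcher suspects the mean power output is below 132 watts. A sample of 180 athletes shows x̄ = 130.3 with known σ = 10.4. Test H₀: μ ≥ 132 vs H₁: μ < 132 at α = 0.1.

z = -2.193. Critical value: -1.28. Reject H₀.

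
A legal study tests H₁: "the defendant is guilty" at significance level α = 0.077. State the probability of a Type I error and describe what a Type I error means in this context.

P(Type I error) = α = 0.077. A Type I error is rejecting H₀ when H₀ is actually true (false positive) — here, concluding that the defendant is guilty when in fact this is not the case. Consequence: convicting an innocent person.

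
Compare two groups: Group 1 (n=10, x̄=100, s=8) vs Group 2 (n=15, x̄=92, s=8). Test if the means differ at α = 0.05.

Pooled sp = 8.0. t = 2.449, df = 23. Critical t = ±2.069. Reject H₀.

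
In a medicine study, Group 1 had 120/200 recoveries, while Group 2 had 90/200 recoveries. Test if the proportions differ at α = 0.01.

p̂₁ = 0.6, p̂₂ = 0.45, pooled p̂ = 0.525. z = 3.004. Critical: ±2.576. Reject H₀.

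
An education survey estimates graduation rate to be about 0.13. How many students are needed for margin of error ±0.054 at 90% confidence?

n = z²p(1-p)/E² = 1.645²×0.13×0.87/0.054² = 105.0 → n = 105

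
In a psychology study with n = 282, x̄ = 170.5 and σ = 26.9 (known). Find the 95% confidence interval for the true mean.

CI = x̄ ± z*(σ/√n) = 170.5 ± 1.96(26.9/√282) = 170.5 ± 3.14 = (167.36, 173.64)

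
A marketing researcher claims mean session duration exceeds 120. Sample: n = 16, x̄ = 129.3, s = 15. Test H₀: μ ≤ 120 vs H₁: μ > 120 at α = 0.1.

t = (129.3 - 120)/(15/√16) = 2.48, df = 15. Critical t = 1.341. Reject H₀.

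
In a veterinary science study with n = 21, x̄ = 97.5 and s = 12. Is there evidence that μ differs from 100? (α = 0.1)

t = (x̄ - μ₀)/(s/√n) = (97.5 - 100)/(12/√21) = -0.955. df = 20, critical t = ±1.725. Fail to reject H₀.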